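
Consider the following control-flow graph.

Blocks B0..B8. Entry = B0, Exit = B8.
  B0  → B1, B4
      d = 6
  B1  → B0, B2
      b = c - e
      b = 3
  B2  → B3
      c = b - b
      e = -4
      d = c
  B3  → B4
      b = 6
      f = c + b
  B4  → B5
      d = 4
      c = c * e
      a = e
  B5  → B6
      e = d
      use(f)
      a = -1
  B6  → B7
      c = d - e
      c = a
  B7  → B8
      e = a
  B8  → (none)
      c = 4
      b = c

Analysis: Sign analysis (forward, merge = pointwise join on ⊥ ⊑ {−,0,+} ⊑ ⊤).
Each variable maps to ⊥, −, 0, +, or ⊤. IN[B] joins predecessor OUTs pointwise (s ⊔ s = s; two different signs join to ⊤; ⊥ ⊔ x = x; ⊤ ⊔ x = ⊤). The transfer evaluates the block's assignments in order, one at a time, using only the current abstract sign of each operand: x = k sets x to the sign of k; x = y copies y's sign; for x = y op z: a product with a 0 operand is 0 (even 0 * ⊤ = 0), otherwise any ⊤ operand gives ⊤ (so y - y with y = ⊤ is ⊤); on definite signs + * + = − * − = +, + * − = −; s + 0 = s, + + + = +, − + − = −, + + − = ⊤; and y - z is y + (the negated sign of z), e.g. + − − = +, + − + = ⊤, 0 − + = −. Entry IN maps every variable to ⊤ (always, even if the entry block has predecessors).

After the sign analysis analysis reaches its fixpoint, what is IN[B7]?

Converged values:
  B0:  IN=(all ⊤)  OUT={d:+; rest ⊤}
  B1:  IN={d:+; rest ⊤}  OUT={b:+, d:+; rest ⊤}
  B2:  IN={b:+, d:+; rest ⊤}  OUT={b:+, e:-; rest ⊤}
  B3:  IN={b:+, e:-; rest ⊤}  OUT={b:+, e:-; rest ⊤}
  B4:  IN=(all ⊤)  OUT={d:+; rest ⊤}
  B5:  IN={d:+; rest ⊤}  OUT={a:-, d:+, e:+; rest ⊤}
  B6:  IN={a:-, d:+, e:+; rest ⊤}  OUT={a:-, c:-, d:+, e:+; rest ⊤}
  B7:  IN={a:-, c:-, d:+, e:+; rest ⊤}  OUT={a:-, c:-, d:+, e:-; rest ⊤}
  B8:  IN={a:-, c:-, d:+, e:-; rest ⊤}  OUT={a:-, b:+, c:+, d:+, e:-; rest ⊤}

Merge at B7: IN[B7] = OUT[B6] = {a: -, b: ⊤, c: -, d: +, e: +, f: ⊤}

Answer: {a: -, b: ⊤, c: -, d: +, e: +, f: ⊤}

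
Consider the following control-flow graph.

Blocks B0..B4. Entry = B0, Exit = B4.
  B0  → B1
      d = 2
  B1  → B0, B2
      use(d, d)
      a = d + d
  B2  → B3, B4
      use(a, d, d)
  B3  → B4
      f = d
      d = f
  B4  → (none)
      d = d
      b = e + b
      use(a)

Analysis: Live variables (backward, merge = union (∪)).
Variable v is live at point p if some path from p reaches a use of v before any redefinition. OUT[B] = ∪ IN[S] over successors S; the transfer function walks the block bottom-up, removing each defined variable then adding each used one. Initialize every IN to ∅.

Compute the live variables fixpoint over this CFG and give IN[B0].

Per-block solution:
  B0:   IN={b, e}   OUT={b, d, e}
  B1:   IN={b, d, e}   OUT={a, b, d, e}
  B2:   IN={a, b, d, e}   OUT={a, b, d, e}
  B3:   IN={a, b, d, e}   OUT={a, b, d, e}
  B4:   IN={a, b, d, e}   OUT={}

Merge at B0: OUT[B0] = IN[B1] = {b, d, e}
Applying B0's transfer function to that OUT value gives IN[B0] (row B0 above).

Answer: {b, e}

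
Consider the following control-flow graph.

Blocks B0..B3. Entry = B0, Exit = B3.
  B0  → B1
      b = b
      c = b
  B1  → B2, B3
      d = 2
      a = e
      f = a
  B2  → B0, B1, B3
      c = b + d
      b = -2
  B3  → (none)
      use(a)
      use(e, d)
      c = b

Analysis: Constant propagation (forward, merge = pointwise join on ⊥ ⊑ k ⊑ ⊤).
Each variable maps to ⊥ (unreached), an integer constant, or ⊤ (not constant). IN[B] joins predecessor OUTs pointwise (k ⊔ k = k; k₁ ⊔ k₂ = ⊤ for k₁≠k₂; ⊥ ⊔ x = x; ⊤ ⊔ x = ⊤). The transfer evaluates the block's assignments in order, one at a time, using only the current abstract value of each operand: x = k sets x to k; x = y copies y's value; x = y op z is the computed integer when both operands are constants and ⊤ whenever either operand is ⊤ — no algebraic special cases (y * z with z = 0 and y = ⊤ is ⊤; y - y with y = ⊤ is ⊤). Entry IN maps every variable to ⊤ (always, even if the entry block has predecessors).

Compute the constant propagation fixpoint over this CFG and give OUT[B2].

Per-block solution:
  B0:   IN=(all ⊤)   OUT=(all ⊤)
  B1:   IN=(all ⊤)   OUT={d:2; rest ⊤}
  B2:   IN={d:2; rest ⊤}   OUT={b:-2, d:2; rest ⊤}
  B3:   IN={d:2; rest ⊤}   OUT={d:2; rest ⊤}

Merge at B2: IN[B2] = OUT[B1] = {a: ⊤, b: ⊤, c: ⊤, d: 2, e: ⊤, f: ⊤}
Applying B2's transfer function to that IN value gives OUT[B2] (row B2 above).

Answer: {a: ⊤, b: -2, c: ⊤, d: 2, e: ⊤, f: ⊤}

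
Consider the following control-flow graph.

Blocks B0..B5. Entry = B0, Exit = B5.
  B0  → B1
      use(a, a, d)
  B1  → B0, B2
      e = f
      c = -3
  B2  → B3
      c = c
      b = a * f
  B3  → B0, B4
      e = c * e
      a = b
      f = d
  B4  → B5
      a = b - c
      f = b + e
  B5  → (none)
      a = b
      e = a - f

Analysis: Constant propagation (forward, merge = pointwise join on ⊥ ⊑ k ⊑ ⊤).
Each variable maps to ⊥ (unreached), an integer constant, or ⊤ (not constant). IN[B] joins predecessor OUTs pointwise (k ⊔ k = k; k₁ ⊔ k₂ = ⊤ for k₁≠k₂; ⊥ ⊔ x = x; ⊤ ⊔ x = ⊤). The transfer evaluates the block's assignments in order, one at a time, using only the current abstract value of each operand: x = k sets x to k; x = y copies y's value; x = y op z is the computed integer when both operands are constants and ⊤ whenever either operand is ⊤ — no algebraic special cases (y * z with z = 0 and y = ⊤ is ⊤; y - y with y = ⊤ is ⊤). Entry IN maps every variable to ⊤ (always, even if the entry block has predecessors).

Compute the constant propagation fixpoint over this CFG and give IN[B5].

Converged values:
  B0: | IN=(all ⊤) | OUT=(all ⊤)
  B1: | IN=(all ⊤) | OUT={c:-3; rest ⊤}
  B2: | IN={c:-3; rest ⊤} | OUT={c:-3; rest ⊤}
  B3: | IN={c:-3; rest ⊤} | OUT={c:-3; rest ⊤}
  B4: | IN={c:-3; rest ⊤} | OUT={c:-3; rest ⊤}
  B5: | IN={c:-3; rest ⊤} | OUT={c:-3; rest ⊤}

Merge at B5: IN[B5] = OUT[B4] = {a: ⊤, b: ⊤, c: -3, d: ⊤, e: ⊤, f: ⊤}

Answer: {a: ⊤, b: ⊤, c: -3, d: ⊤, e: ⊤, f: ⊤}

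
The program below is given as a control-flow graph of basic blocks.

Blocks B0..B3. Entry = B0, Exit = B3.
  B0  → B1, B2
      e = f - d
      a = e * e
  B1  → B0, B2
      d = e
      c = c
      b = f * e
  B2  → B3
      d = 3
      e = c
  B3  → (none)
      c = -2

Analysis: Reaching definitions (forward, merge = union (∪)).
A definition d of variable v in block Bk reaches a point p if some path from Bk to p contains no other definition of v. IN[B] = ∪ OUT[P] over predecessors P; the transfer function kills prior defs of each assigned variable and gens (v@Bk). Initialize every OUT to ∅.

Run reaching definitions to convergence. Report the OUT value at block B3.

Fixpoint table:
  B0:  IN={a@B0, b@B1, c@B1, d@B1, e@B0}  OUT={a@B0, b@B1, c@B1, d@B1, e@B0}
  B1:  IN={a@B0, b@B1, c@B1, d@B1, e@B0}  OUT={a@B0, b@B1, c@B1, d@B1, e@B0}
  B2:  IN={a@B0, b@B1, c@B1, d@B1, e@B0}  OUT={a@B0, b@B1, c@B1, d@B2, e@B2}
  B3:  IN={a@B0, b@B1, c@B1, d@B2, e@B2}  OUT={a@B0, b@B1, c@B3, d@B2, e@B2}

Merge at B3: IN[B3] = OUT[B2] = {a@B0, b@B1, c@B1, d@B2, e@B2}
Applying B3's transfer function to that IN value gives OUT[B3] (row B3 above).

Answer: {a@B0, b@B1, c@B3, d@B2, e@B2}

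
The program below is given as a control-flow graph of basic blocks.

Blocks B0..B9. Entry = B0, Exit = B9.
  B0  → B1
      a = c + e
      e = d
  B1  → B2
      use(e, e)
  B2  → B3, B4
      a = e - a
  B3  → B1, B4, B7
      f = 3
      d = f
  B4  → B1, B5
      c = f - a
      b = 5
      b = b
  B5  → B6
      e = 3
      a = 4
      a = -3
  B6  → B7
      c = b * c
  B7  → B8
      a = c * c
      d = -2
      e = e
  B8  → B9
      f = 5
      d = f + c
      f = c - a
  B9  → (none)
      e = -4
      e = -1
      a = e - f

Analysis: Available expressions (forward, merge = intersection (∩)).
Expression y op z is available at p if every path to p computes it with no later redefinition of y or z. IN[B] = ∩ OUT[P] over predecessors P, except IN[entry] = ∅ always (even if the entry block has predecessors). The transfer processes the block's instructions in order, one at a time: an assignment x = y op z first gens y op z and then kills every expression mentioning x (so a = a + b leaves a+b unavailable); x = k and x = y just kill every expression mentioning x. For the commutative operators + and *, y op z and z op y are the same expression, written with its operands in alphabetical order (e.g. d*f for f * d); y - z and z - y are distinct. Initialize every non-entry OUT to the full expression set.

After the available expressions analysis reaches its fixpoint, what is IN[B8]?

Per-block solution:
  B0: | IN={} | OUT={}
  B1: | IN={} | OUT={}
  B2: | IN={} | OUT={}
  B3: | IN={} | OUT={}
  B4: | IN={} | OUT={f-a}
  B5: | IN={f-a} | OUT={}
  B6: | IN={} | OUT={}
  B7: | IN={} | OUT={c*c}
  B8: | IN={c*c} | OUT={c*c, c-a}
  B9: | IN={c*c, c-a} | OUT={c*c, e-f}

Merge at B8: IN[B8] = OUT[B7] = {c*c}

Answer: {c*c}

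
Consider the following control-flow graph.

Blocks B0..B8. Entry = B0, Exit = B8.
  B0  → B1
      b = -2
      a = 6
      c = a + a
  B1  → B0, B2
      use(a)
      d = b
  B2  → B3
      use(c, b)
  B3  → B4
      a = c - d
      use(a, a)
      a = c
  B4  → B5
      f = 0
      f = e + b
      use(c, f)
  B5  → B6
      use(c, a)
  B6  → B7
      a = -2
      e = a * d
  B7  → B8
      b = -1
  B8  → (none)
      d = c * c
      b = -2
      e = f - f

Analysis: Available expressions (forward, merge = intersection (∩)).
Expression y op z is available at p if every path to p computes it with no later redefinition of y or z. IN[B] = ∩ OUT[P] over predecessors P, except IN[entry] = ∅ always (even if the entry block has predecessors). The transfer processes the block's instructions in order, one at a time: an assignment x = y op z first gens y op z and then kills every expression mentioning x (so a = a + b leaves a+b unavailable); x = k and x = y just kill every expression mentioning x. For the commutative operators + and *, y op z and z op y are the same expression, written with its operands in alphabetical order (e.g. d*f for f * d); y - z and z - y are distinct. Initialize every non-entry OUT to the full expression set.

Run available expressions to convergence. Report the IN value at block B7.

Answer: {a*d, c-d}

Derivation:
Per-block solution:
  B0:   IN={}   OUT={a+a}
  B1:   IN={a+a}   OUT={a+a}
  B2:   IN={a+a}   OUT={a+a}
  B3:   IN={a+a}   OUT={c-d}
  B4:   IN={c-d}   OUT={b+e, c-d}
  B5:   IN={b+e, c-d}   OUT={b+e, c-d}
  B6:   IN={b+e, c-d}   OUT={a*d, c-d}
  B7:   IN={a*d, c-d}   OUT={a*d, c-d}
  B8:   IN={a*d, c-d}   OUT={c*c, f-f}

Merge at B7: IN[B7] = OUT[B6] = {a*d, c-d}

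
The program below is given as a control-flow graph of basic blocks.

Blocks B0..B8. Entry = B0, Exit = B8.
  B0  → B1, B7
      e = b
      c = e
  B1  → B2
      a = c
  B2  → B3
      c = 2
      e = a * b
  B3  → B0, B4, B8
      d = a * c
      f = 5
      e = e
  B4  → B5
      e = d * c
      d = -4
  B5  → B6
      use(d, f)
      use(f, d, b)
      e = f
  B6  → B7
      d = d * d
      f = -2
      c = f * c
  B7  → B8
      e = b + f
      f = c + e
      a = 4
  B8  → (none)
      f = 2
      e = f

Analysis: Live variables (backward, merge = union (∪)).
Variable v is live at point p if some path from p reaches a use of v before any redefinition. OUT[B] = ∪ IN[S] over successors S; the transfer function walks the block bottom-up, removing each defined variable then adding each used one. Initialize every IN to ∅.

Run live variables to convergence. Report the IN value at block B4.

Converged values:
  B0: | IN={b, f} | OUT={b, c, f}
  B1: | IN={b, c} | OUT={a, b}
  B2: | IN={a, b} | OUT={a, b, c, e}
  B3: | IN={a, b, c, e} | OUT={b, c, d, f}
  B4: | IN={b, c, d, f} | OUT={b, c, d, f}
  B5: | IN={b, c, d, f} | OUT={b, c, d}
  B6: | IN={b, c, d} | OUT={b, c, f}
  B7: | IN={b, c, f} | OUT={}
  B8: | IN={} | OUT={}

Merge at B4: OUT[B4] = IN[B5] = {b, c, d, f}
Applying B4's transfer function to that OUT value gives IN[B4] (row B4 above).

Answer: {b, c, d, f}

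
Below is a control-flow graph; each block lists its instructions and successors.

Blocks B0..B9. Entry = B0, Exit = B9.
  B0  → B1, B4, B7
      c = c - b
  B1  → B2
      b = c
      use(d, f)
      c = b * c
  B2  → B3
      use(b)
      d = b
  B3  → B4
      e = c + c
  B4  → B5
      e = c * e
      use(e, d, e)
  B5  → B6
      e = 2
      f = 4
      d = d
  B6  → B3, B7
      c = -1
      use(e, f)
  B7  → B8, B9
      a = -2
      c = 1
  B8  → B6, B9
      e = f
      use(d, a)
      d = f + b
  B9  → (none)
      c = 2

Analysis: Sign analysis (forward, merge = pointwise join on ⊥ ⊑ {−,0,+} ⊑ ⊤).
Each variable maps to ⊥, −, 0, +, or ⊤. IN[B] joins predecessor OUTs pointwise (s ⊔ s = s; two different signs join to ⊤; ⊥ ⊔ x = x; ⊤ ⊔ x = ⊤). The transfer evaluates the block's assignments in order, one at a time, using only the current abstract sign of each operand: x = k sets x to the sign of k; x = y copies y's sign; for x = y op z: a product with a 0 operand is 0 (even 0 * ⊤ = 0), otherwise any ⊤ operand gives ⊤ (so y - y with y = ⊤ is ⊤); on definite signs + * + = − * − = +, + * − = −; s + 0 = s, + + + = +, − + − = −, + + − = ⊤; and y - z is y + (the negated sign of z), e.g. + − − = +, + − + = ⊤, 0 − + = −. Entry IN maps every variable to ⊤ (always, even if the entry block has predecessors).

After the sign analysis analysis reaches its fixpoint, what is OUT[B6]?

Per-block solution:
  B0:   IN=(all ⊤)   OUT=(all ⊤)
  B1:   IN=(all ⊤)   OUT=(all ⊤)
  B2:   IN=(all ⊤)   OUT=(all ⊤)
  B3:   IN=(all ⊤)   OUT=(all ⊤)
  B4:   IN=(all ⊤)   OUT=(all ⊤)
  B5:   IN=(all ⊤)   OUT={e:+, f:+; rest ⊤}
  B6:   IN=(all ⊤)   OUT={c:-; rest ⊤}
  B7:   IN=(all ⊤)   OUT={a:-, c:+; rest ⊤}
  B8:   IN={a:-, c:+; rest ⊤}   OUT={a:-, c:+; rest ⊤}
  B9:   IN={a:-, c:+; rest ⊤}   OUT={a:-, c:+; rest ⊤}

Merge at B6: IN[B6] = OUT[B5] ⊔ OUT[B8] = {a: ⊤, b: ⊤, c: ⊤, d: ⊤, e: ⊤, f: ⊤}
Applying B6's transfer function to that IN value gives OUT[B6] (row B6 above).

Answer: {a: ⊤, b: ⊤, c: -, d: ⊤, e: ⊤, f: ⊤}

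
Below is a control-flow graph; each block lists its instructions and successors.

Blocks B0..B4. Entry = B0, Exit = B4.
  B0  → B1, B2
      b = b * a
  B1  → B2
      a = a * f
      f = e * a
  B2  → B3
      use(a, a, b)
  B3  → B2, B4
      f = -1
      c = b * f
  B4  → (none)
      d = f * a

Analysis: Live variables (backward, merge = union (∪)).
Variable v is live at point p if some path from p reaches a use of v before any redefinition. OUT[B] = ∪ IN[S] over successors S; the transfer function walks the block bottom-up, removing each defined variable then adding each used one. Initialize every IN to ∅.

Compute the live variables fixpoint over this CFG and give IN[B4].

Converged values:
  B0:   IN={a, b, e, f}   OUT={a, b, e, f}
  B1:   IN={a, b, e, f}   OUT={a, b}
  B2:   IN={a, b}   OUT={a, b}
  B3:   IN={a, b}   OUT={a, b, f}
  B4:   IN={a, f}   OUT={}

B4 is the boundary node: OUT[B4] = {}
Applying B4's transfer function to that OUT value gives IN[B4] (row B4 above).

Answer: {a, f}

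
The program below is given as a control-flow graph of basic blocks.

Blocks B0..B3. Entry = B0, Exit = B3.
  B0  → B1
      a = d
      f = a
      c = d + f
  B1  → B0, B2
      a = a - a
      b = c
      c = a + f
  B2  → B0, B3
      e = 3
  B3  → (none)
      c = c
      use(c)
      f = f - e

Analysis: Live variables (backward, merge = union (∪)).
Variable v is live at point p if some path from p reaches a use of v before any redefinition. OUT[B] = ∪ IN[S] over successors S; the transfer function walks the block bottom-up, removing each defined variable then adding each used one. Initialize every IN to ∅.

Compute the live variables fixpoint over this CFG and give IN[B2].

Converged values:
  B0:  IN={d}  OUT={a, c, d, f}
  B1:  IN={a, c, d, f}  OUT={c, d, f}
  B2:  IN={c, d, f}  OUT={c, d, e, f}
  B3:  IN={c, e, f}  OUT={}

Merge at B2: OUT[B2] = IN[B0] ⊔ IN[B3] = {c, d, e, f}
Applying B2's transfer function to that OUT value gives IN[B2] (row B2 above).

Answer: {c, d, f}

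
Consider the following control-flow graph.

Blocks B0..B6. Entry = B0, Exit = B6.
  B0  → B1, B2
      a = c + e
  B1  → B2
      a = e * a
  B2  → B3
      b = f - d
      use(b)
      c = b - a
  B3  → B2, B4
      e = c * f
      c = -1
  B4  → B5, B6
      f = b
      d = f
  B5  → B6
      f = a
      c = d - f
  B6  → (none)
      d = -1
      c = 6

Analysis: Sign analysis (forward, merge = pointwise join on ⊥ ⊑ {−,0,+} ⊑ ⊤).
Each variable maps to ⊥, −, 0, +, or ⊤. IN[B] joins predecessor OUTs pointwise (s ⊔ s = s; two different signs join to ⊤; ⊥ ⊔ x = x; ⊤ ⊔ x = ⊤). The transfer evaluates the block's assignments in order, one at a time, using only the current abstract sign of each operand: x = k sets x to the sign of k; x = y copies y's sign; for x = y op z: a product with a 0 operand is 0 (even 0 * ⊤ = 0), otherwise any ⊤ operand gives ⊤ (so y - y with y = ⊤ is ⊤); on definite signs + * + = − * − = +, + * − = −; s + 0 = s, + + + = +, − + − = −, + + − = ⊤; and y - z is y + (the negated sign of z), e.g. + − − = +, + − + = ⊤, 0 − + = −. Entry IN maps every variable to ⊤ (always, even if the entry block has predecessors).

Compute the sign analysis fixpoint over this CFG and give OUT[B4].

Per-block solution:
  B0:  IN=(all ⊤)  OUT=(all ⊤)
  B1:  IN=(all ⊤)  OUT=(all ⊤)
  B2:  IN=(all ⊤)  OUT=(all ⊤)
  B3:  IN=(all ⊤)  OUT={c:-; rest ⊤}
  B4:  IN={c:-; rest ⊤}  OUT={c:-; rest ⊤}
  B5:  IN={c:-; rest ⊤}  OUT=(all ⊤)
  B6:  IN=(all ⊤)  OUT={c:+, d:-; rest ⊤}

Merge at B4: IN[B4] = OUT[B3] = {a: ⊤, b: ⊤, c: -, d: ⊤, e: ⊤, f: ⊤}
Applying B4's transfer function to that IN value gives OUT[B4] (row B4 above).

Answer: {a: ⊤, b: ⊤, c: -, d: ⊤, e: ⊤, f: ⊤}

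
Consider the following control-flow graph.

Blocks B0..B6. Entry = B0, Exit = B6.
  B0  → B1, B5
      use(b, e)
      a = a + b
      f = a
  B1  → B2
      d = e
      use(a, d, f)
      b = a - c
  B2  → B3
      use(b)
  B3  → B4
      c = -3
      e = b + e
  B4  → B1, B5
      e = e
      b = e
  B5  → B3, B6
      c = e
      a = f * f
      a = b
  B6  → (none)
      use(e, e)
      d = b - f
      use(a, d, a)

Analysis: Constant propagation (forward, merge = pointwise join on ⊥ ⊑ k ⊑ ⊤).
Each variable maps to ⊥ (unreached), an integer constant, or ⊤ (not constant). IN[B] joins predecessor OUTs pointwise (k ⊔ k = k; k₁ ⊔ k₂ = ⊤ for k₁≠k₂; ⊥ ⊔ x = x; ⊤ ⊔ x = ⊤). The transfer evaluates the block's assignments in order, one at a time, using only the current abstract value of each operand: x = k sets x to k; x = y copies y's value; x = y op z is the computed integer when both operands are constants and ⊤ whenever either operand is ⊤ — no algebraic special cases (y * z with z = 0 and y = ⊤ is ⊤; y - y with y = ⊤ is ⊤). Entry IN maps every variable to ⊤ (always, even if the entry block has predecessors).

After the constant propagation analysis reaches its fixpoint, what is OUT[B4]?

Answer: {a: ⊤, b: ⊤, c: -3, d: ⊤, e: ⊤, f: ⊤}

Trace:
Fixpoint table:
  B0: | IN=(all ⊤) | OUT=(all ⊤)
  B1: | IN=(all ⊤) | OUT=(all ⊤)
  B2: | IN=(all ⊤) | OUT=(all ⊤)
  B3: | IN=(all ⊤) | OUT={c:-3; rest ⊤}
  B4: | IN={c:-3; rest ⊤} | OUT={c:-3; rest ⊤}
  B5: | IN=(all ⊤) | OUT=(all ⊤)
  B6: | IN=(all ⊤) | OUT=(all ⊤)

Merge at B4: IN[B4] = OUT[B3] = {a: ⊤, b: ⊤, c: -3, d: ⊤, e: ⊤, f: ⊤}
Applying B4's transfer function to that IN value gives OUT[B4] (row B4 above).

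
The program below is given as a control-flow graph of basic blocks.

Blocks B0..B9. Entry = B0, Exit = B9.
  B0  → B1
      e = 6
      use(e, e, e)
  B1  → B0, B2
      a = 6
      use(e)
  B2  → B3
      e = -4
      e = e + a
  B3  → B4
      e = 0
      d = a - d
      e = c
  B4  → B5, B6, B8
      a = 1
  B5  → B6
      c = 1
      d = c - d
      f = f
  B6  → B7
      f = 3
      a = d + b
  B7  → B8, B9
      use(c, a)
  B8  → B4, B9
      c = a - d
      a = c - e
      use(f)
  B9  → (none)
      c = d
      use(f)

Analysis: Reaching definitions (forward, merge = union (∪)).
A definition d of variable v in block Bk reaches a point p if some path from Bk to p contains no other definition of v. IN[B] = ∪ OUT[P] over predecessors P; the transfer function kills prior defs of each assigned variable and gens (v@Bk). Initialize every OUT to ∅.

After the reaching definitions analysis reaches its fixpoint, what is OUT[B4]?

Answer: {a@B4, c@B8, d@B3, d@B5, e@B3, f@B6}

Derivation:
Per-block solution:
  B0:   IN={a@B1, e@B0}   OUT={a@B1, e@B0}
  B1:   IN={a@B1, e@B0}   OUT={a@B1, e@B0}
  B2:   IN={a@B1, e@B0}   OUT={a@B1, e@B2}
  B3:   IN={a@B1, e@B2}   OUT={a@B1, d@B3, e@B3}
  B4:   IN={a@B1, a@B8, c@B8, d@B3, d@B5, e@B3, f@B6}   OUT={a@B4, c@B8, d@B3, d@B5, e@B3, f@B6}
  B5:   IN={a@B4, c@B8, d@B3, d@B5, e@B3, f@B6}   OUT={a@B4, c@B5, d@B5, e@B3, f@B5}
  B6:   IN={a@B4, c@B5, c@B8, d@B3, d@B5, e@B3, f@B5, f@B6}   OUT={a@B6, c@B5, c@B8, d@B3, d@B5, e@B3, f@B6}
  B7:   IN={a@B6, c@B5, c@B8, d@B3, d@B5, e@B3, f@B6}   OUT={a@B6, c@B5, c@B8, d@B3, d@B5, e@B3, f@B6}
  B8:   IN={a@B4, a@B6, c@B5, c@B8, d@B3, d@B5, e@B3, f@B6}   OUT={a@B8, c@B8, d@B3, d@B5, e@B3, f@B6}
  B9:   IN={a@B6, a@B8, c@B5, c@B8, d@B3, d@B5, e@B3, f@B6}   OUT={a@B6, a@B8, c@B9, d@B3, d@B5, e@B3, f@B6}

Merge at B4: IN[B4] = OUT[B3] ⊔ OUT[B8] = {a@B1, a@B8, c@B8, d@B3, d@B5, e@B3, f@B6}
Applying B4's transfer function to that IN value gives OUT[B4] (row B4 above).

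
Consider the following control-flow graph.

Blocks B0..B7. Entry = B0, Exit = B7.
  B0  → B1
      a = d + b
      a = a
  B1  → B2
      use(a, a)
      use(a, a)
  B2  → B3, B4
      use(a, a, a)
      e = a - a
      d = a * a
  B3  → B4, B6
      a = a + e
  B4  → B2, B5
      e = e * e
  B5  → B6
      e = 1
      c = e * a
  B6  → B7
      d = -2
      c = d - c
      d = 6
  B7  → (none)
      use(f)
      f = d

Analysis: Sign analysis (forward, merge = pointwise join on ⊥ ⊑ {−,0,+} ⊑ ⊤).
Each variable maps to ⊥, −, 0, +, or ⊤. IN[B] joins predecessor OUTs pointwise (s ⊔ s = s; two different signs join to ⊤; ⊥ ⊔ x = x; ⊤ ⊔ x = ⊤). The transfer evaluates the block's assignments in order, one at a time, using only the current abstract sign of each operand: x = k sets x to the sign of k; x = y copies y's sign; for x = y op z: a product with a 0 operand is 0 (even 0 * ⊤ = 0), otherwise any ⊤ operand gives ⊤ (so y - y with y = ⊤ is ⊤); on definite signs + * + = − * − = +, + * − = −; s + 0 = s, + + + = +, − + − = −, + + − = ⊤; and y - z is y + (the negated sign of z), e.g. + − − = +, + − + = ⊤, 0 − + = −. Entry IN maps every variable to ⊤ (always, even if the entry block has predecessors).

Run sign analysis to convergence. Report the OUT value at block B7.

Answer: {a: ⊤, b: ⊤, c: ⊤, d: +, e: ⊤, f: +}

Working:
Converged values:
  B0: | IN=(all ⊤) | OUT=(all ⊤)
  B1: | IN=(all ⊤) | OUT=(all ⊤)
  B2: | IN=(all ⊤) | OUT=(all ⊤)
  B3: | IN=(all ⊤) | OUT=(all ⊤)
  B4: | IN=(all ⊤) | OUT=(all ⊤)
  B5: | IN=(all ⊤) | OUT={e:+; rest ⊤}
  B6: | IN=(all ⊤) | OUT={d:+; rest ⊤}
  B7: | IN={d:+; rest ⊤} | OUT={d:+, f:+; rest ⊤}

Merge at B7: IN[B7] = OUT[B6] = {a: ⊤, b: ⊤, c: ⊤, d: +, e: ⊤, f: ⊤}
Applying B7's transfer function to that IN value gives OUT[B7] (row B7 above).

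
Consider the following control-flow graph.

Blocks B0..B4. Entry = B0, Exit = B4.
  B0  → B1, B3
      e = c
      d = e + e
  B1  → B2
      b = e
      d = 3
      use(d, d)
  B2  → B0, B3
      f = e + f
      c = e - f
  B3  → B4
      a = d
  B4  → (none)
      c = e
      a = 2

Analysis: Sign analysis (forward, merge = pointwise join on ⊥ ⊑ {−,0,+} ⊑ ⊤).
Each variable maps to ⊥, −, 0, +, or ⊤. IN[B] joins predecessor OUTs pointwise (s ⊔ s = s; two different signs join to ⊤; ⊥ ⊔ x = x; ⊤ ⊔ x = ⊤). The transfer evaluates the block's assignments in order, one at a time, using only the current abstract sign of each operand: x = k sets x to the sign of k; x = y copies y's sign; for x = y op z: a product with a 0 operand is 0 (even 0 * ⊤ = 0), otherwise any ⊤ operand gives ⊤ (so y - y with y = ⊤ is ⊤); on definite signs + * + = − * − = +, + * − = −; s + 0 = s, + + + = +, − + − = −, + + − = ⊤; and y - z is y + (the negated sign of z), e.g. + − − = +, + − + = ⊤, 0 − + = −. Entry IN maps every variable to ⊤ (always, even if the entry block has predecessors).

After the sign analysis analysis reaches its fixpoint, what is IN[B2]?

Per-block solution:
  B0:  IN=(all ⊤)  OUT=(all ⊤)
  B1:  IN=(all ⊤)  OUT={d:+; rest ⊤}
  B2:  IN={d:+; rest ⊤}  OUT={d:+; rest ⊤}
  B3:  IN=(all ⊤)  OUT=(all ⊤)
  B4:  IN=(all ⊤)  OUT={a:+; rest ⊤}

Merge at B2: IN[B2] = OUT[B1] = {a: ⊤, b: ⊤, c: ⊤, d: +, e: ⊤, f: ⊤}

Answer: {a: ⊤, b: ⊤, c: ⊤, d: +, e: ⊤, f: ⊤}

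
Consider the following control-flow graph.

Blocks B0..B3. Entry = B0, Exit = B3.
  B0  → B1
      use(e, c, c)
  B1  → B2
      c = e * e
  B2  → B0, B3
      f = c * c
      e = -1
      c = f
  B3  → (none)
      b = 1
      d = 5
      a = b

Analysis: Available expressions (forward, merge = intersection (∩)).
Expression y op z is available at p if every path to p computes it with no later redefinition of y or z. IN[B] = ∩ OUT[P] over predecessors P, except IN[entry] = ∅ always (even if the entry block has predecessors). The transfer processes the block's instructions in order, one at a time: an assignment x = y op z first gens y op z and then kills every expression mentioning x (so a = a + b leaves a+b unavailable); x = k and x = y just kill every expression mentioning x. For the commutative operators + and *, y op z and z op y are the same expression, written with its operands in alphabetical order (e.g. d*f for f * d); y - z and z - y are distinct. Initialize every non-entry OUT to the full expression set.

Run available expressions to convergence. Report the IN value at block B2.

Converged values:
  B0:   IN={}   OUT={}
  B1:   IN={}   OUT={e*e}
  B2:   IN={e*e}   OUT={}
  B3:   IN={}   OUT={}

Merge at B2: IN[B2] = OUT[B1] = {e*e}

Answer: {e*e}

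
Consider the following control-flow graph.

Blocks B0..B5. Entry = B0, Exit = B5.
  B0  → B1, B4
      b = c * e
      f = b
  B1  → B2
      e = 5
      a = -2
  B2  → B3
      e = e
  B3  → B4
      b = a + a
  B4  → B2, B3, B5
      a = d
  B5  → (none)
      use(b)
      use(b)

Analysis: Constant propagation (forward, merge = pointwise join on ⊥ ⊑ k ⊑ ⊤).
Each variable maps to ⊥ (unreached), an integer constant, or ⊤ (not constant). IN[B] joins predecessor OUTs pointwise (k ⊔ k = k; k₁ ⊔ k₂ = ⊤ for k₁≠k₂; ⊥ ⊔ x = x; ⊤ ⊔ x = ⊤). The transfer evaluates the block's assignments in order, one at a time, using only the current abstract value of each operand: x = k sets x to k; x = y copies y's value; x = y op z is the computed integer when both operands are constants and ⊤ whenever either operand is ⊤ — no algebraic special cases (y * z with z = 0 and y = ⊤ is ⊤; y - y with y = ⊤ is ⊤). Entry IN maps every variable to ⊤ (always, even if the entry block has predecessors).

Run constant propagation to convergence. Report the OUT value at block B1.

Per-block solution:
  B0: | IN=(all ⊤) | OUT=(all ⊤)
  B1: | IN=(all ⊤) | OUT={a:-2, e:5; rest ⊤}
  B2: | IN=(all ⊤) | OUT=(all ⊤)
  B3: | IN=(all ⊤) | OUT=(all ⊤)
  B4: | IN=(all ⊤) | OUT=(all ⊤)
  B5: | IN=(all ⊤) | OUT=(all ⊤)

Merge at B1: IN[B1] = OUT[B0] = {a: ⊤, b: ⊤, c: ⊤, d: ⊤, e: ⊤, f: ⊤}
Applying B1's transfer function to that IN value gives OUT[B1] (row B1 above).

Answer: {a: -2, b: ⊤, c: ⊤, d: ⊤, e: 5, f: ⊤}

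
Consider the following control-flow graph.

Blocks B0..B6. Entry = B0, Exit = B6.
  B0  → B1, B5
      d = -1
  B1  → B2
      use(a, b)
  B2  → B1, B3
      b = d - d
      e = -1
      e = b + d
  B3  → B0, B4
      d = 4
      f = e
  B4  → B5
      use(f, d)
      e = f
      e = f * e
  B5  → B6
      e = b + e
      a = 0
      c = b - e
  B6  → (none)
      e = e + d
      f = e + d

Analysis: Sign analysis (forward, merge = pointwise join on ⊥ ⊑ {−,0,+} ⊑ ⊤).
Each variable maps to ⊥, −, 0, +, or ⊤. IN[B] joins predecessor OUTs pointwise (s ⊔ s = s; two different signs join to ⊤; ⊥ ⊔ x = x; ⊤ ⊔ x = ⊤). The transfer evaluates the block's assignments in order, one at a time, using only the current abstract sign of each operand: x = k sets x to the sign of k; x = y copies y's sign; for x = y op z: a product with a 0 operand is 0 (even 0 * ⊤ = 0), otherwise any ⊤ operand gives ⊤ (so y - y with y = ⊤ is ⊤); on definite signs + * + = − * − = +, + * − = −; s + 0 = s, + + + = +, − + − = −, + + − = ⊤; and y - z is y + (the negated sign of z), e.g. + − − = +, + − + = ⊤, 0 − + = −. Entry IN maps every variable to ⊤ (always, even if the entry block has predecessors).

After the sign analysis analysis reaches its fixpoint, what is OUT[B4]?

Answer: {a: ⊤, b: ⊤, c: ⊤, d: +, e: ⊤, f: ⊤}

Trace:
Per-block solution:
  B0:   IN=(all ⊤)   OUT={d:-; rest ⊤}
  B1:   IN={d:-; rest ⊤}   OUT={d:-; rest ⊤}
  B2:   IN={d:-; rest ⊤}   OUT={d:-; rest ⊤}
  B3:   IN={d:-; rest ⊤}   OUT={d:+; rest ⊤}
  B4:   IN={d:+; rest ⊤}   OUT={d:+; rest ⊤}
  B5:   IN=(all ⊤)   OUT={a:0; rest ⊤}
  B6:   IN={a:0; rest ⊤}   OUT={a:0; rest ⊤}

Merge at B4: IN[B4] = OUT[B3] = {a: ⊤, b: ⊤, c: ⊤, d: +, e: ⊤, f: ⊤}
Applying B4's transfer function to that IN value gives OUT[B4] (row B4 above).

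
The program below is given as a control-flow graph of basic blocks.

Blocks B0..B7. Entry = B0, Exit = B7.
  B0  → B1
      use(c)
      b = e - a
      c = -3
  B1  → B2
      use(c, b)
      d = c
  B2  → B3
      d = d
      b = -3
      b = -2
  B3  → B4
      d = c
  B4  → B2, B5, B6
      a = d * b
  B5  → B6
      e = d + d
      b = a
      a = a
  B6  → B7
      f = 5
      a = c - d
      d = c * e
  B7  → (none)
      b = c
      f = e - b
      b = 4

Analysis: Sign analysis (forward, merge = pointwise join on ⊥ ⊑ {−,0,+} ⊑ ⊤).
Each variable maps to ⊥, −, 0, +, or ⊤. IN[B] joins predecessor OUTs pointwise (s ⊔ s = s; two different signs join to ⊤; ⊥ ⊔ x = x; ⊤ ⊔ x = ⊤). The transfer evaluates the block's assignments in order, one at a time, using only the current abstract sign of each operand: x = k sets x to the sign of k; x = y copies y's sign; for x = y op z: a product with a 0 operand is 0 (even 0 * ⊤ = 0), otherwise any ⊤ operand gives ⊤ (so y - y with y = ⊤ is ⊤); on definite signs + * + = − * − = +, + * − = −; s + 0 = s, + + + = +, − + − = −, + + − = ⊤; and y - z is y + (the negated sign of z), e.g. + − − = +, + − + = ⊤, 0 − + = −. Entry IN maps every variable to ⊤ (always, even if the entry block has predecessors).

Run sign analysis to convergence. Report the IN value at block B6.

Answer: {a: +, b: ⊤, c: -, d: -, e: ⊤, f: ⊤}

Trace:
Converged values:
  B0:   IN=(all ⊤)   OUT={c:-; rest ⊤}
  B1:   IN={c:-; rest ⊤}   OUT={c:-, d:-; rest ⊤}
  B2:   IN={c:-, d:-; rest ⊤}   OUT={b:-, c:-, d:-; rest ⊤}
  B3:   IN={b:-, c:-, d:-; rest ⊤}   OUT={b:-, c:-, d:-; rest ⊤}
  B4:   IN={b:-, c:-, d:-; rest ⊤}   OUT={a:+, b:-, c:-, d:-; rest ⊤}
  B5:   IN={a:+, b:-, c:-, d:-; rest ⊤}   OUT={a:+, b:+, c:-, d:-, e:-; rest ⊤}
  B6:   IN={a:+, c:-, d:-; rest ⊤}   OUT={c:-, f:+; rest ⊤}
  B7:   IN={c:-, f:+; rest ⊤}   OUT={b:+, c:-; rest ⊤}

Merge at B6: IN[B6] = OUT[B4] ⊔ OUT[B5] = {a: +, b: ⊤, c: -, d: -, e: ⊤, f: ⊤}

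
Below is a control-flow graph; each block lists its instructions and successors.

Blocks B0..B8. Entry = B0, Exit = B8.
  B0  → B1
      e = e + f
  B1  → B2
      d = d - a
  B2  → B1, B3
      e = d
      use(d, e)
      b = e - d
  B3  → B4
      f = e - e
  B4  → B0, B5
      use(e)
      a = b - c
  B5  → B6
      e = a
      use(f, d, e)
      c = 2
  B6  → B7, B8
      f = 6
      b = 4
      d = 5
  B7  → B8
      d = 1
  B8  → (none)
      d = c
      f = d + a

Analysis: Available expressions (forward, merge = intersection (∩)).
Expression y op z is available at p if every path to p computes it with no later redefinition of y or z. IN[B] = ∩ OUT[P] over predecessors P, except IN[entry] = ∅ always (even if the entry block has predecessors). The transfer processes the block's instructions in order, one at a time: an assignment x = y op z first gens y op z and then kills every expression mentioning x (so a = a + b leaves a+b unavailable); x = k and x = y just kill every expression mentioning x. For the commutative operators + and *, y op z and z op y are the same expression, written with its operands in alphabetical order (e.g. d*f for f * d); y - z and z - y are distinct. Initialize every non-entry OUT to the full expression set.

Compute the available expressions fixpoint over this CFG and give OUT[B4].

Converged values:
  B0:  IN={}  OUT={}
  B1:  IN={}  OUT={}
  B2:  IN={}  OUT={e-d}
  B3:  IN={e-d}  OUT={e-d, e-e}
  B4:  IN={e-d, e-e}  OUT={b-c, e-d, e-e}
  B5:  IN={b-c, e-d, e-e}  OUT={}
  B6:  IN={}  OUT={}
  B7:  IN={}  OUT={}
  B8:  IN={}  OUT={a+d}

Merge at B4: IN[B4] = OUT[B3] = {e-d, e-e}
Applying B4's transfer function to that IN value gives OUT[B4] (row B4 above).

Answer: {b-c, e-d, e-e}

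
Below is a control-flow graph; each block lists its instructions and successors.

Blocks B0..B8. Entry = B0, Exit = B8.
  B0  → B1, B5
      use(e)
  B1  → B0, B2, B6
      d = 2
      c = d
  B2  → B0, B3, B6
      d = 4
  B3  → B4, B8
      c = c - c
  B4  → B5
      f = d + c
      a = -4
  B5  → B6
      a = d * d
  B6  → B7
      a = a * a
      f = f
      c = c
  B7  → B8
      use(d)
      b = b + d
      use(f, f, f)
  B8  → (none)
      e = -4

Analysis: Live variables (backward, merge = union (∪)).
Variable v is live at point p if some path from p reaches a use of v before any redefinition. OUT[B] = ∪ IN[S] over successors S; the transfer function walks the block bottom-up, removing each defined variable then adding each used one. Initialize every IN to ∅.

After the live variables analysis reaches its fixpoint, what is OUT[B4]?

Answer: {b, c, d, f}

Working:
Fixpoint table:
  B0: | IN={a, b, c, d, e, f} | OUT={a, b, c, d, e, f}
  B1: | IN={a, b, e, f} | OUT={a, b, c, d, e, f}
  B2: | IN={a, b, c, e, f} | OUT={a, b, c, d, e, f}
  B3: | IN={b, c, d} | OUT={b, c, d}
  B4: | IN={b, c, d} | OUT={b, c, d, f}
  B5: | IN={b, c, d, f} | OUT={a, b, c, d, f}
  B6: | IN={a, b, c, d, f} | OUT={b, d, f}
  B7: | IN={b, d, f} | OUT={}
  B8: | IN={} | OUT={}

Merge at B4: OUT[B4] = IN[B5] = {b, c, d, f}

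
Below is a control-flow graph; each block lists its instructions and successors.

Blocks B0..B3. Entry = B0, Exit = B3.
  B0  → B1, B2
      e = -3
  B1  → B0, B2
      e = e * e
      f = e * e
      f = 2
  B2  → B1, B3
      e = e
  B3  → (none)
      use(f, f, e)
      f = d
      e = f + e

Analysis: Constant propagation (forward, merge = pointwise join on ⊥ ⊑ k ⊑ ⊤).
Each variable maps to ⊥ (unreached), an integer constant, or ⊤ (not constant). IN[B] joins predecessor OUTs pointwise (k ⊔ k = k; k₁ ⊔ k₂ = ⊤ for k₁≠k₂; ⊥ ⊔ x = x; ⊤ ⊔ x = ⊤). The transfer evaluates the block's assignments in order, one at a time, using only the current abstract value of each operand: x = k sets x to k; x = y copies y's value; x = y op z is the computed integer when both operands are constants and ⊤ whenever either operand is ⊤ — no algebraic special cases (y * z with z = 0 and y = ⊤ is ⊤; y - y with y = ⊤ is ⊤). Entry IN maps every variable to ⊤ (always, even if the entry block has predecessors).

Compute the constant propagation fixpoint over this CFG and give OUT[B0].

Answer: {a: ⊤, b: ⊤, c: ⊤, d: ⊤, e: -3, f: ⊤}

Derivation:
Fixpoint table:
  B0: | IN=(all ⊤) | OUT={e:-3; rest ⊤}
  B1: | IN=(all ⊤) | OUT={f:2; rest ⊤}
  B2: | IN=(all ⊤) | OUT=(all ⊤)
  B3: | IN=(all ⊤) | OUT=(all ⊤)

Merge at B0 (entry node, so the boundary value (all ⊤) is joined with the incoming edge(s)): IN[B0] = (all ⊤) ⊔ OUT[B1] = {a: ⊤, b: ⊤, c: ⊤, d: ⊤, e: ⊤, f: ⊤}
Applying B0's transfer function to that IN value gives OUT[B0] (row B0 above).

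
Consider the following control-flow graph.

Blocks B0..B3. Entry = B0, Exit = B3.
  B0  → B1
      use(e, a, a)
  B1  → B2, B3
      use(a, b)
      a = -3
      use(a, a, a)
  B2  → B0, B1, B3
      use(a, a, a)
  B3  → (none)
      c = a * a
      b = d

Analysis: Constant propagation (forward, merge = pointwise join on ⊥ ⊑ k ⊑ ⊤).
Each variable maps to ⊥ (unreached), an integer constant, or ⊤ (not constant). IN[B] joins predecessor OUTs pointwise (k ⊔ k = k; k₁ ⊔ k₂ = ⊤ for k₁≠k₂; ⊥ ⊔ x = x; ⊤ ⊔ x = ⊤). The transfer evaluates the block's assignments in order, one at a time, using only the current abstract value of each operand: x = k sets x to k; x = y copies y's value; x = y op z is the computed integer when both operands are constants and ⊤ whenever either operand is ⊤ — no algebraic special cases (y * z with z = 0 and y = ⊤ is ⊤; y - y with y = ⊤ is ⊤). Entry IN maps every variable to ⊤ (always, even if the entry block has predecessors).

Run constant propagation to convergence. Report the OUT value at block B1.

Answer: {a: -3, b: ⊤, c: ⊤, d: ⊤, e: ⊤, f: ⊤}

Derivation:
Per-block solution:
  B0: | IN=(all ⊤) | OUT=(all ⊤)
  B1: | IN=(all ⊤) | OUT={a:-3; rest ⊤}
  B2: | IN={a:-3; rest ⊤} | OUT={a:-3; rest ⊤}
  B3: | IN={a:-3; rest ⊤} | OUT={a:-3, c:9; rest ⊤}

Merge at B1: IN[B1] = OUT[B0] ⊔ OUT[B2] = {a: ⊤, b: ⊤, c: ⊤, d: ⊤, e: ⊤, f: ⊤}
Applying B1's transfer function to that IN value gives OUT[B1] (row B1 above).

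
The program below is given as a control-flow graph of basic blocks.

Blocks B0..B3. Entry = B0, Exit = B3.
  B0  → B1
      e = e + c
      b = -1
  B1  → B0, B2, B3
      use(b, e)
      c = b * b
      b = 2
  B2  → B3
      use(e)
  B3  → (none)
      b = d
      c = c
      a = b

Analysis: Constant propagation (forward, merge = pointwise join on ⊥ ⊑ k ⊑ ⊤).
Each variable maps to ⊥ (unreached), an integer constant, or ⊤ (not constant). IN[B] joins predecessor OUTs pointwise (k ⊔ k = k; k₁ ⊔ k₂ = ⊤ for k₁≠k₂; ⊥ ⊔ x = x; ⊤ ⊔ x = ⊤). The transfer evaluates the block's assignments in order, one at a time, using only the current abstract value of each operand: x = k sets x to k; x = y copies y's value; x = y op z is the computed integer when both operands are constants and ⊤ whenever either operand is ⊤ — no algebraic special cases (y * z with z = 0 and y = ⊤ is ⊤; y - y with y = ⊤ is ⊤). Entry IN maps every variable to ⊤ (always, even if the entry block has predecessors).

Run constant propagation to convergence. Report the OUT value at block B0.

Per-block solution:
  B0:   IN=(all ⊤)   OUT={b:-1; rest ⊤}
  B1:   IN={b:-1; rest ⊤}   OUT={b:2, c:1; rest ⊤}
  B2:   IN={b:2, c:1; rest ⊤}   OUT={b:2, c:1; rest ⊤}
  B3:   IN={b:2, c:1; rest ⊤}   OUT={c:1; rest ⊤}

Merge at B0 (entry node, so the boundary value (all ⊤) is joined with the incoming edge(s)): IN[B0] = (all ⊤) ⊔ OUT[B1] = {a: ⊤, b: ⊤, c: ⊤, d: ⊤, e: ⊤, f: ⊤}
Applying B0's transfer function to that IN value gives OUT[B0] (row B0 above).

Answer: {a: ⊤, b: -1, c: ⊤, d: ⊤, e: ⊤, f: ⊤}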